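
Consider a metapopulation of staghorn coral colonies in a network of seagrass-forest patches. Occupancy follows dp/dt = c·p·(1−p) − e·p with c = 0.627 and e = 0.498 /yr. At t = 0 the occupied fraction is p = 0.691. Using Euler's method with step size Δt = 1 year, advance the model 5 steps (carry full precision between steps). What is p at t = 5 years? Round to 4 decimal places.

Update rule: p ← p + [c·p·(1−p) − e·p]·Δt with Δt = 1.
  1  |  dp/dt·Δt = -0.210242  |  p_1 = 0.480758
  2  |  dp/dt·Δt = -0.082900  |  p_2 = 0.397859
  3  |  dp/dt·Δt = -0.047925  |  p_3 = 0.349934
  4  |  dp/dt·Δt = -0.031637  |  p_4 = 0.318297
  5  |  dp/dt·Δt = -0.022463  |  p_5 = 0.295834

0.2958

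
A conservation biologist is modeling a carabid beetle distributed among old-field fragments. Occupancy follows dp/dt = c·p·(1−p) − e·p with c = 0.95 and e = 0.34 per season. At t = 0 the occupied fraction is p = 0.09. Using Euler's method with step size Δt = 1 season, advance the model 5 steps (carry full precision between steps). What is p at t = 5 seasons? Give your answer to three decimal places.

Update rule: p ← p + [c·p·(1−p) − e·p]·Δt with Δt = 1.
t = 1: p = 0.09000 + (+0.04720) = 0.13720
t = 2: p = 0.13720 + (+0.06581) = 0.20302
t = 3: p = 0.20302 + (+0.08469) = 0.28770
t = 4: p = 0.28770 + (+0.09686) = 0.38457
t = 5: p = 0.38457 + (+0.09409) = 0.47865

0.479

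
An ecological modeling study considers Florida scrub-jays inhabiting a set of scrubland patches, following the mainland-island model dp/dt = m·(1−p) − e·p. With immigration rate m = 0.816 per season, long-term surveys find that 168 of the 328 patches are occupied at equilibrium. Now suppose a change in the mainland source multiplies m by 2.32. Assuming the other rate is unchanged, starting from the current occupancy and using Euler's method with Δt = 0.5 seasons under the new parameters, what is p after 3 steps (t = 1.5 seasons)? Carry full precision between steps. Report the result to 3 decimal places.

0.716

Observed p* = 168/328 = 0.51220.
Balance m(1−p*) = e·p* gives e = m(1−p*)/p* = 0.816×0.48780/0.51220 = 0.77714.
Starting from p₀ = 0.51220; update p ← p + (dp/dt)·Δt with the new parameters.
step 1: Δp = +0.26271, p = 0.77491
step 2: Δp = -0.08804, p = 0.68686
step 3: Δp = +0.02951, p = 0.71637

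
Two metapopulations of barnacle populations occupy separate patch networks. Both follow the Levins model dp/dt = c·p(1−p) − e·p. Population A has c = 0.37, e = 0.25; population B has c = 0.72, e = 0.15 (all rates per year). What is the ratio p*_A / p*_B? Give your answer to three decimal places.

0.410

A: p*_A = 1 − 0.25/0.37 = 0.3243.
B: p*_B = 1 − 0.15/0.72 = 0.7917.
p*_A / p*_B = 0.3243/0.7917 = 0.4097.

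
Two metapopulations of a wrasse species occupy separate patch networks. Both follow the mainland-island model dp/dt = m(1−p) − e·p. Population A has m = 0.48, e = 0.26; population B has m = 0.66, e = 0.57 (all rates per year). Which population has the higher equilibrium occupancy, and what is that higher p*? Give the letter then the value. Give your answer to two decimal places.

A, 0.65

A: p*_A = m/(m+e) = 0.48/0.7400 = 0.6486.
B: p*_B = 0.66/1.2300 = 0.5366.
A is higher at 0.6486.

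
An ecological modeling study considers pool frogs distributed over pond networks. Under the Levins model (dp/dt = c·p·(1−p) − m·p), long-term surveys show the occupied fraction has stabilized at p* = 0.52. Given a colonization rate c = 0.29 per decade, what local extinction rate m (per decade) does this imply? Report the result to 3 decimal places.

At equilibrium c(1−p*) = m.
m = 0.29 × (1 − 0.52) = 0.29 × 0.4800 = 0.1392.

0.139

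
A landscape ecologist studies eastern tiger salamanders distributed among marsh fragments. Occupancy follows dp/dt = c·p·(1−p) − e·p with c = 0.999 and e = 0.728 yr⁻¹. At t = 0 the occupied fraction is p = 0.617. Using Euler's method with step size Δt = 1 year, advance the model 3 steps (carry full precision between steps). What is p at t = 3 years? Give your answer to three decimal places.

Update rule: p ← p + [c·p·(1−p) − e·p]·Δt with Δt = 1.
  1  |  dp/dt·Δt = -0.213101  |  p_1 = 0.403899
  2  |  dp/dt·Δt = -0.053514  |  p_2 = 0.350384
  3  |  dp/dt·Δt = -0.027692  |  p_3 = 0.322692

0.323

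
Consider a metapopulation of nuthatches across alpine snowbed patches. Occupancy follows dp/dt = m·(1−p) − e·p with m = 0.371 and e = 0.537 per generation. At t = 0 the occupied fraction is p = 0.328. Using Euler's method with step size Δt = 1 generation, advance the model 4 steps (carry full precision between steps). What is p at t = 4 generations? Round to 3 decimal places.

Update rule: p ← p + [m·(1−p) − e·p]·Δt with Δt = 1.
t = 1: p = 0.32800 + (+0.07318) = 0.40118
t = 2: p = 0.40118 + (+0.00673) = 0.40791
t = 3: p = 0.40791 + (+0.00062) = 0.40853
t = 4: p = 0.40853 + (+0.00006) = 0.40858

0.409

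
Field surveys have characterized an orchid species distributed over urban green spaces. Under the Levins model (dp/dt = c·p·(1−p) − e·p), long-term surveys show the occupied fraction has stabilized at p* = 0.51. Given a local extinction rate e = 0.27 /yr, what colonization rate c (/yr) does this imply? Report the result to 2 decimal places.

0.55

At equilibrium c(1−p*) = e, so c = e/(1−p*).
c = 0.27/(1 − 0.51) = 0.27/0.4900 = 0.5510.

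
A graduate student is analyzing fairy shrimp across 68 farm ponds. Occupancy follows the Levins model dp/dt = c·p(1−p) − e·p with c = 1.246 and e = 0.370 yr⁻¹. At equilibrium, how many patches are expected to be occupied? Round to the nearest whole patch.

p* = 1 − e/c = 1 − 0.370/1.246 = 0.7030.
Expected occupied patches = N × p* = 68 × 0.7030 = 47.81 ≈ 48.

48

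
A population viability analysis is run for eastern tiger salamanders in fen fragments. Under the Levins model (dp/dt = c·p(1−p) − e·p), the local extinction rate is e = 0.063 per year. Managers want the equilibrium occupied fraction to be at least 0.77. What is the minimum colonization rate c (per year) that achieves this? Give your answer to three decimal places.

0.274

p* = 1 − e/c ≥ 0.77 requires e/c ≤ 0.2300, i.e. c ≥ e/0.2300.
c_min = 0.063/0.2300 = 0.2739.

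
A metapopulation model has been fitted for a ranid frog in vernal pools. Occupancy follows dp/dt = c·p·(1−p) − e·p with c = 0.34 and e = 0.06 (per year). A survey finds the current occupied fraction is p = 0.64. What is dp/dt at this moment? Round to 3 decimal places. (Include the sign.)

0.040

Colonization term: c·p·(1−p) = 0.34×0.64×0.3600 = 0.07834.
Extinction term: e·p = 0.03840.
dp/dt = 0.07834 − 0.03840 = 0.03994.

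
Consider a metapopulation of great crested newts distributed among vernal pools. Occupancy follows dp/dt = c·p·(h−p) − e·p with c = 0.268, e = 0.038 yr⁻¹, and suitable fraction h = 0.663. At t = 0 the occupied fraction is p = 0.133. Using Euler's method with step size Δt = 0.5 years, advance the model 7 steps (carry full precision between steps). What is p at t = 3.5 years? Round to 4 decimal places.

0.1860

Update rule: p ← p + [c·p·(h−p) − e·p]·Δt with Δt = 0.5.
step 1: Δp = +0.00692, p = 0.13992
step 2: Δp = +0.00715, p = 0.14707
step 3: Δp = +0.00737, p = 0.15444
step 4: Δp = +0.00759, p = 0.16203
step 5: Δp = +0.00780, p = 0.16983
step 6: Δp = +0.00800, p = 0.17783
step 7: Δp = +0.00818, p = 0.18601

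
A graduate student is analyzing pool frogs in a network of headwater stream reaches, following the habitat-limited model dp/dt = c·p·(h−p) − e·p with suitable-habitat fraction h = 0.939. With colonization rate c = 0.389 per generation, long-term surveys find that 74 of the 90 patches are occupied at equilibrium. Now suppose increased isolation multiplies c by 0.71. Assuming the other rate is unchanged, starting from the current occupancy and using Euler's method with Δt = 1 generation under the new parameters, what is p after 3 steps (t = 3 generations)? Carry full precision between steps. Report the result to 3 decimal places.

0.797

Observed p* = 74/90 = 0.82222.
Balance c(h−p*) = e gives e = 0.389×(0.939 − 0.82222) = 0.04543.
Starting from p₀ = 0.82222; update p ← p + (dp/dt)·Δt with the new parameters.
t = 1: p = 0.82222 + (-0.01083) = 0.81139
t = 2: p = 0.81139 + (-0.00826) = 0.80313
t = 3: p = 0.80313 + (-0.00634) = 0.79678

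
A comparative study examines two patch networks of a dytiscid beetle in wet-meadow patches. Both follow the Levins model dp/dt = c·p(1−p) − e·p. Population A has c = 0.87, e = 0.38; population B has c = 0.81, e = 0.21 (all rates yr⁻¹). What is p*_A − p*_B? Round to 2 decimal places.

-0.18

A: p*_A = 1 − 0.38/0.87 = 0.5632.
B: p*_B = 1 − 0.21/0.81 = 0.7407.
p*_A − p*_B = 0.5632 − 0.7407 = -0.1775.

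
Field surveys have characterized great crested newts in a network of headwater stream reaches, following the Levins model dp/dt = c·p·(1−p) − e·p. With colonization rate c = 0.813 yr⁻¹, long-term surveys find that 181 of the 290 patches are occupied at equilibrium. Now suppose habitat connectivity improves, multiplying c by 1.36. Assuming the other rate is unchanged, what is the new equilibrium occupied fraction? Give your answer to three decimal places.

0.724

Observed p* = 181/290 = 0.62414.
Balance c(1−p*) = e gives e = 0.813×(1 − 0.62414) = 0.30557.
New p* = 1 − e/c = 1 − 0.30557/1.10568 = 0.72364.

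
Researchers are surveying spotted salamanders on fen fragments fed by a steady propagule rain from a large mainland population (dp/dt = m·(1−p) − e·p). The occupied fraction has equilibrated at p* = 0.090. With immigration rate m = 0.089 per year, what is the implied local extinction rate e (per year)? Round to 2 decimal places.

At equilibrium m(1−p*) = e·p*, so e = m(1−p*)/p*.
e = 0.089 × 0.9100 / 0.090 = 0.8999.

0.90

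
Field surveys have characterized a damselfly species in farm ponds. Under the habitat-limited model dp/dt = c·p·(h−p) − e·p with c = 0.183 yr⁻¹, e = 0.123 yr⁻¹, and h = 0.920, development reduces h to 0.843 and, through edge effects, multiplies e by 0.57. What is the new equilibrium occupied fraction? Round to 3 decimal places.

0.460

Before: p* = h − e/c = 0.920 − 0.123/0.183 = 0.920 − 0.6721 = 0.2479.
After: c = 0.183, e = 0.07011, h = 0.843; p* = 0.843 − 0.07011/0.183 = 0.4599.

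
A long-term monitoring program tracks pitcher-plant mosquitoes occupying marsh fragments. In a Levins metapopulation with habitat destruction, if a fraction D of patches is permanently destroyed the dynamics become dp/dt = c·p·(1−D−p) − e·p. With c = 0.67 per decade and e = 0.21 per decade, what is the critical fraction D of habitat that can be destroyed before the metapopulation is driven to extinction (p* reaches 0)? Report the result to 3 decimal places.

0.687

The nontrivial equilibrium is p* = (1−D) − e/c; extinction occurs when this hits zero.
So D_crit = 1 − e/c = 1 − 0.21/0.67 = 1 − 0.3134 = 0.6866.
This equals the undisturbed p*, a classic result of Lande's extension.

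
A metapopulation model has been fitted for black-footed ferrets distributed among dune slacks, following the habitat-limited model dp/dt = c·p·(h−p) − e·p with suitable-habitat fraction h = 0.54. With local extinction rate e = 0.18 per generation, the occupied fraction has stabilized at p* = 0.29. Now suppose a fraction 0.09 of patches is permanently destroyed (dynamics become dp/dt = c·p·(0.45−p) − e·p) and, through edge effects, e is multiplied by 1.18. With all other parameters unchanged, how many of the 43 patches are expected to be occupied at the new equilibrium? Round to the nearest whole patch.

7

Balance c(h−p*) = e gives c = e/(0.54 − 0.29000) = 0.18/0.25000 = 0.72000.
New p* = 0.45 − e/c = 0.45 − 0.21240/0.72000 = 0.15500.
Expected occupied = 43 × 0.15500 = 6.67 ≈ 7.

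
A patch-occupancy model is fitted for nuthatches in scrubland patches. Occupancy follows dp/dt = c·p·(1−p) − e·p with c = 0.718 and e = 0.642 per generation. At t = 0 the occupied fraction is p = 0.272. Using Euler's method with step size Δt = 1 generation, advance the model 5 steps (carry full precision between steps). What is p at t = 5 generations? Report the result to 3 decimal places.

Update rule: p ← p + [c·p·(1−p) − e·p]·Δt with Δt = 1.
step 1: Δp = -0.03245, p = 0.23955
step 2: Δp = -0.02300, p = 0.21656
step 3: Δp = -0.01721, p = 0.19934
step 4: Δp = -0.01338, p = 0.18596
step 5: Δp = -0.01070, p = 0.17526

0.175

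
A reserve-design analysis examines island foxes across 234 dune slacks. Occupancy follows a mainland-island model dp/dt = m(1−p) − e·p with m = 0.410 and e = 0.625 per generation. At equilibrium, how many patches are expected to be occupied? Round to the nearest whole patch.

93

p* = m/(m+e) = 0.410/1.0350 = 0.3961.
Expected occupied patches = N × p* = 234 × 0.3961 = 92.70 ≈ 93.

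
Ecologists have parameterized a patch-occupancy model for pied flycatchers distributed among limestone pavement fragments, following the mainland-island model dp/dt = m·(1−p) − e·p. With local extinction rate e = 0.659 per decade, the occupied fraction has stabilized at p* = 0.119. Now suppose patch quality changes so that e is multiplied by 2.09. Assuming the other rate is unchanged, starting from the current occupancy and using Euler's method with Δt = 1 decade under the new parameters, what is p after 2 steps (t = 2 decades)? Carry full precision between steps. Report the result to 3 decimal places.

Balance m(1−p*) = e·p* gives m = e·p*/(1−p*) = 0.659×0.11900/0.88100 = 0.08901.
Starting from p₀ = 0.11900; update p ← p + (dp/dt)·Δt with the new parameters.
  1  |  dp/dt·Δt = -0.085479  |  p_1 = 0.033521
  2  |  dp/dt·Δt = +0.039861  |  p_2 = 0.073382

0.073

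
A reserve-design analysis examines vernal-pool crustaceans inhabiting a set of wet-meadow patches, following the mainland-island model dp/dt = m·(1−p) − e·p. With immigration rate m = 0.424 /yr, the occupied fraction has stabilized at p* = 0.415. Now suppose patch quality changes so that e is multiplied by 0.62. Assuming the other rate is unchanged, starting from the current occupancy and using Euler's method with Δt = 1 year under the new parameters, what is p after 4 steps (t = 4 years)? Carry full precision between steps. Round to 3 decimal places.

0.533

Balance m(1−p*) = e·p* gives e = m(1−p*)/p* = 0.424×0.58500/0.41500 = 0.59769.
Starting from p₀ = 0.41500; update p ← p + (dp/dt)·Δt with the new parameters.
t = 1: p = 0.41500 + (+0.09426) = 0.50926
t = 2: p = 0.50926 + (+0.01936) = 0.52862
t = 3: p = 0.52862 + (+0.00398) = 0.53260
t = 4: p = 0.53260 + (+0.00082) = 0.53341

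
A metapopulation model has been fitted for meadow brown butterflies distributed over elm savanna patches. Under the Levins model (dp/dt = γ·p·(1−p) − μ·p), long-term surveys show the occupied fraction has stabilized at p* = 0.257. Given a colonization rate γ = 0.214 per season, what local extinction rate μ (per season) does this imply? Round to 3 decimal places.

0.159

At equilibrium γ(1−p*) = μ.
μ = 0.214 × (1 − 0.257) = 0.214 × 0.7430 = 0.1590.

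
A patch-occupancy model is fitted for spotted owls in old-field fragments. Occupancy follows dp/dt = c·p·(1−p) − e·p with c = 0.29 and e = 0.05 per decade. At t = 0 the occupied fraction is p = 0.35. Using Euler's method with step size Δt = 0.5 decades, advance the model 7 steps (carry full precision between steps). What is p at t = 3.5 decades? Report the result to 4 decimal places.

0.5212

Update rule: p ← p + [c·p·(1−p) − e·p]·Δt with Δt = 0.5.
t = 0.5: p = 0.35000 + (+0.02424) = 0.37424
t = 1: p = 0.37424 + (+0.02460) = 0.39884
t = 1.5: p = 0.39884 + (+0.02480) = 0.42363
t = 2: p = 0.42363 + (+0.02481) = 0.44845
t = 2.5: p = 0.44845 + (+0.02465) = 0.47310
t = 3: p = 0.47310 + (+0.02432) = 0.49742
t = 3.5: p = 0.49742 + (+0.02381) = 0.52123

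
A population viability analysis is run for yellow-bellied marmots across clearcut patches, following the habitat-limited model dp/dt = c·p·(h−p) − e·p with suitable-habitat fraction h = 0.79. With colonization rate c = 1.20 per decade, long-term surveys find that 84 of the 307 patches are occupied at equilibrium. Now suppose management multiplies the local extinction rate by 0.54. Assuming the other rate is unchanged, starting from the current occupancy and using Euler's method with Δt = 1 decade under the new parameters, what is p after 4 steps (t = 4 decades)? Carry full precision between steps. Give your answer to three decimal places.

0.491

Observed p* = 84/307 = 0.27362.
Balance c(h−p*) = e gives e = 1.20×(0.79 − 0.27362) = 0.61966.
Starting from p₀ = 0.27362; update p ← p + (dp/dt)·Δt with the new parameters.
  1  |  dp/dt·Δt = +0.077993  |  p_1 = 0.351608
  2  |  dp/dt·Δt = +0.067316  |  p_2 = 0.418925
  3  |  dp/dt·Δt = +0.046364  |  p_3 = 0.465288
  4  |  dp/dt·Δt = +0.025608  |  p_4 = 0.490896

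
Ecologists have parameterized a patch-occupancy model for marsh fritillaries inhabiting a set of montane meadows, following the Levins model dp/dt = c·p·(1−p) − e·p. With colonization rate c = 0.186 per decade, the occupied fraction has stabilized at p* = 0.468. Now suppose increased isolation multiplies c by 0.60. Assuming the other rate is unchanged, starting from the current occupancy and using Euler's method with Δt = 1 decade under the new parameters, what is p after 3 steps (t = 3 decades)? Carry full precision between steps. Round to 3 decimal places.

0.417

Balance c(1−p*) = e gives e = 0.186×(1 − 0.46800) = 0.09895.
Starting from p₀ = 0.46800; update p ← p + (dp/dt)·Δt with the new parameters.
step 1: Δp = -0.01852, p = 0.44948
step 2: Δp = -0.01686, p = 0.43261
step 3: Δp = -0.01541, p = 0.41720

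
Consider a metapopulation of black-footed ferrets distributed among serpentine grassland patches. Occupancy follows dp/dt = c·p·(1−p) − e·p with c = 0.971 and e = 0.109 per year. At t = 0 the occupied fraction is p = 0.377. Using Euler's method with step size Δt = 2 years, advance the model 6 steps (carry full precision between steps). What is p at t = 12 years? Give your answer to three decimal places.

Update rule: p ← p + [c·p·(1−p) − e·p]·Δt with Δt = 2.
t = 2: p = 0.37700 + (+0.37393) = 0.75093
t = 4: p = 0.75093 + (+0.19951) = 0.95045
t = 6: p = 0.95045 + (-0.11573) = 0.83471
t = 8: p = 0.83471 + (+0.08596) = 0.92068
t = 10: p = 0.92068 + (-0.05888) = 0.86179
t = 12: p = 0.86179 + (+0.04343) = 0.90522

0.905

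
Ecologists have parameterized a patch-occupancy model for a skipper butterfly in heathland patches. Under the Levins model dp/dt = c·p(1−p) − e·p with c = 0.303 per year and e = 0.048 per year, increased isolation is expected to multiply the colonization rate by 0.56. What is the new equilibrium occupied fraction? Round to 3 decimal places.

0.717

Before: p* = 1 − 0.048/0.303 = 0.8416.
After the change, c = 0.16968, e = 0.048, so p* = 1 − 0.048/0.16968 = 0.7171.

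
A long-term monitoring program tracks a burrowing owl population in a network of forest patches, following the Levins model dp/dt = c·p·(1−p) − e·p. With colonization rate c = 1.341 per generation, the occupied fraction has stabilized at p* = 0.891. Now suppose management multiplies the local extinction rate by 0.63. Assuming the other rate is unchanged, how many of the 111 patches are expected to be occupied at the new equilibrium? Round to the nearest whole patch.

103

Balance c(1−p*) = e gives e = 1.341×(1 − 0.89100) = 0.14617.
New p* = 1 − e/c = 1 − 0.09209/1.34100 = 0.93133.
Expected occupied = 111 × 0.93133 = 103.38 ≈ 103.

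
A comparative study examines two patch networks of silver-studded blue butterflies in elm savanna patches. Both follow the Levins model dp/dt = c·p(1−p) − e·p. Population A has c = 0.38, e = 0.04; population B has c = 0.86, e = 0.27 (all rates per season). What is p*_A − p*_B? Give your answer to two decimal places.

0.21

A: p*_A = 1 − 0.04/0.38 = 0.8947.
B: p*_B = 1 − 0.27/0.86 = 0.6860.
p*_A − p*_B = 0.8947 − 0.6860 = 0.2087.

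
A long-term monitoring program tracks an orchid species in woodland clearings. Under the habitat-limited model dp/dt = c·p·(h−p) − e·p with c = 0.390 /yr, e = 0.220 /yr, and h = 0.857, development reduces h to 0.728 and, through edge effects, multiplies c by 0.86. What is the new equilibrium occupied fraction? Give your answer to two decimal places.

Before: p* = h − e/c = 0.857 − 0.220/0.390 = 0.857 − 0.5641 = 0.2929.
After: c = 0.3354, e = 0.22, h = 0.728; p* = 0.728 − 0.22/0.3354 = 0.0721.

0.07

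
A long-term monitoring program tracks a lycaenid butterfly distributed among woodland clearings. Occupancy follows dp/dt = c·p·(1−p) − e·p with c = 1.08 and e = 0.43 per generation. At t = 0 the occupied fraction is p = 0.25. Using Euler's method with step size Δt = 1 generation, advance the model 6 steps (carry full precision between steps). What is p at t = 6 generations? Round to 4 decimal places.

Update rule: p ← p + [c·p·(1−p) − e·p]·Δt with Δt = 1.
  1  |  dp/dt·Δt = +0.095000  |  p_1 = 0.345000
  2  |  dp/dt·Δt = +0.095703  |  p_2 = 0.440703
  3  |  dp/dt·Δt = +0.076700  |  p_3 = 0.517403
  4  |  dp/dt·Δt = +0.047189  |  p_4 = 0.564593
  5  |  dp/dt·Δt = +0.022719  |  p_5 = 0.587312
  6  |  dp/dt·Δt = +0.009223  |  p_6 = 0.596535

0.5965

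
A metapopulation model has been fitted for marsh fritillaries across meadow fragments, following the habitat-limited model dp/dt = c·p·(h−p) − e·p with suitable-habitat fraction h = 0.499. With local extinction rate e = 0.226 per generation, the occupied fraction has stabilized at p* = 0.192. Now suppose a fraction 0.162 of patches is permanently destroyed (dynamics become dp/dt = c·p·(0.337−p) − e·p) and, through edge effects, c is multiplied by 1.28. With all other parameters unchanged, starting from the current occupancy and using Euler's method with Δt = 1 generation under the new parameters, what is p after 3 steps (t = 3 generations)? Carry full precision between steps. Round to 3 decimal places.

0.152

Balance c(h−p*) = e gives c = e/(0.499 − 0.19200) = 0.226/0.30700 = 0.73616.
Starting from p₀ = 0.19200; update p ← p + (dp/dt)·Δt with the new parameters.
step 1: Δp = -0.01716, p = 0.17484
step 2: Δp = -0.01280, p = 0.16204
step 3: Δp = -0.00991, p = 0.15214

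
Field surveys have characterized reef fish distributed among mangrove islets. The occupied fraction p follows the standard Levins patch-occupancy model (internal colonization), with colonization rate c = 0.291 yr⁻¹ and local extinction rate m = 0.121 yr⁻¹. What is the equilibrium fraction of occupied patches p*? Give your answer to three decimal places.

0.584

Setting dp/dt = 0 and dividing through by p* gives c·(1−p*) = m.
So p* = 1 − m/c = 1 − 0.121/0.291 = 1 − 0.4158 = 0.5842.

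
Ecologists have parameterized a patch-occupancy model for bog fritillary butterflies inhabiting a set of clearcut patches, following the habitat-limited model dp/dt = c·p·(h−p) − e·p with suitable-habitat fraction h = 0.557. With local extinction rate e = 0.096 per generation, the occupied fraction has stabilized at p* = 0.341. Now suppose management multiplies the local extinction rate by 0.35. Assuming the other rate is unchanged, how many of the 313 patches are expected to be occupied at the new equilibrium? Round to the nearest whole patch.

Balance c(h−p*) = e gives c = e/(0.557 − 0.34100) = 0.096/0.21600 = 0.44444.
New p* = 0.557 − e/c = 0.557 − 0.03360/0.44444 = 0.48140.
Expected occupied = 313 × 0.48140 = 150.68 ≈ 151.

151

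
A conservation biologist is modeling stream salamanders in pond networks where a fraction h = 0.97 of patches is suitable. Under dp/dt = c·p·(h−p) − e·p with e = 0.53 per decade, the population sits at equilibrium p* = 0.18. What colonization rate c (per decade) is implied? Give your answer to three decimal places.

At equilibrium c(h−p*) = e, so c = e/(h−p*).
c = 0.53/(0.97 − 0.18) = 0.53/0.7900 = 0.6709.

0.671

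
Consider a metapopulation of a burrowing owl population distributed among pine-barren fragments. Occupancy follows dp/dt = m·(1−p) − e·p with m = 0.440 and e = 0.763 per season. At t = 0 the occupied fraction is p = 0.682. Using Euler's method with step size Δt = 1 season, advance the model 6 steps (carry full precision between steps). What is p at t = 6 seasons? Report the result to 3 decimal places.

Update rule: p ← p + [m·(1−p) − e·p]·Δt with Δt = 1.
p: 0.68200 → 0.30155  (Δp = -0.38045)
p: 0.30155 → 0.37878  (Δp = +0.07723)
p: 0.37878 → 0.36311  (Δp = -0.01568)
p: 0.36311 → 0.36629  (Δp = +0.00318)
p: 0.36629 → 0.36564  (Δp = -0.00065)
p: 0.36564 → 0.36577  (Δp = +0.00013)

0.366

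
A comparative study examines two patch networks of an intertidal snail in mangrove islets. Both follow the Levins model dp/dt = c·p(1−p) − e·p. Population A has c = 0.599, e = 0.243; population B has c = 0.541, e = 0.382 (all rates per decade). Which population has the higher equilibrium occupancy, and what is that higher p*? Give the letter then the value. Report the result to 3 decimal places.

A: p*_A = 1 − 0.243/0.599 = 0.5943.
B: p*_B = 1 − 0.382/0.541 = 0.2939.
A is higher at 0.5943.

A, 0.594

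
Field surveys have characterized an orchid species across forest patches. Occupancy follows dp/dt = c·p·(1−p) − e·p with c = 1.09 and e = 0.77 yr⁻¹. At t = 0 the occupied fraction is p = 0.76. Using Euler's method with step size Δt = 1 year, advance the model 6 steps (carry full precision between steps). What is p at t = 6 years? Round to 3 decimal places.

0.302

Update rule: p ← p + [c·p·(1−p) − e·p]·Δt with Δt = 1.
p: 0.76000 → 0.37362  (Δp = -0.38638)
p: 0.37362 → 0.34102  (Δp = -0.03259)
p: 0.34102 → 0.32339  (Δp = -0.01764)
p: 0.32339 → 0.31288  (Δp = -0.01051)
p: 0.31288 → 0.30630  (Δp = -0.00658)
p: 0.30630 → 0.30205  (Δp = -0.00425)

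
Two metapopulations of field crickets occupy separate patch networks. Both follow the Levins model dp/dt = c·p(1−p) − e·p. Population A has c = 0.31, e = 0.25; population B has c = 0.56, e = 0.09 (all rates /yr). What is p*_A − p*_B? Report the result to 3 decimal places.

A: p*_A = 1 − 0.25/0.31 = 0.1935.
B: p*_B = 1 − 0.09/0.56 = 0.8393.
p*_A − p*_B = 0.1935 − 0.8393 = -0.6457.

-0.646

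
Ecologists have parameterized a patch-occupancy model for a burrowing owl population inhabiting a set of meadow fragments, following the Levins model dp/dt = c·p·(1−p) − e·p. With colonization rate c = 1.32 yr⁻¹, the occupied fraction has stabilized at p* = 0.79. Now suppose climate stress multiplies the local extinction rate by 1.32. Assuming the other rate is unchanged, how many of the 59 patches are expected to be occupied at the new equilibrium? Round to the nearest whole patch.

43

Balance c(1−p*) = e gives e = 1.32×(1 − 0.79000) = 0.27720.
New p* = 1 − e/c = 1 − 0.36590/1.32000 = 0.72280.
Expected occupied = 59 × 0.72280 = 42.65 ≈ 43.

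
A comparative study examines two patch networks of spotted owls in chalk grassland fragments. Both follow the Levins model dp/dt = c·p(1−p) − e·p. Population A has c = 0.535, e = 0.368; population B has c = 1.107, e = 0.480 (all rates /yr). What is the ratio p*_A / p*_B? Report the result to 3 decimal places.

0.551

A: p*_A = 1 − 0.368/0.535 = 0.3121.
B: p*_B = 1 − 0.480/1.107 = 0.5664.
p*_A / p*_B = 0.3121/0.5664 = 0.5511.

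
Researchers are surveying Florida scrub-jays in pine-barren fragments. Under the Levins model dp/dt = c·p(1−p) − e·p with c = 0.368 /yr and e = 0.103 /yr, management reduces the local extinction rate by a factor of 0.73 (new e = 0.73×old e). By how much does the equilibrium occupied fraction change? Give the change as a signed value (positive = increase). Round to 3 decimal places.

Before: p* = 1 − 0.103/0.368 = 0.7201.
After the change, c = 0.368, e = 0.07519, so p* = 1 − 0.07519/0.368 = 0.7957.
Δp* = 0.7957 − 0.7201 = +0.0756.

0.076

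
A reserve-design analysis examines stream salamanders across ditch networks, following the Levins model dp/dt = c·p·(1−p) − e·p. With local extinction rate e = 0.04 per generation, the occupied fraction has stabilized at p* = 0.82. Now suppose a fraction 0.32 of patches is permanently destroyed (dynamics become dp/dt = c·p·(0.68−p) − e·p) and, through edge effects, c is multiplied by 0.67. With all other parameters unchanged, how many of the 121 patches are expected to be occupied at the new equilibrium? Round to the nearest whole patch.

50

Balance c(1−p*) = e gives c = e/(1 − 0.82000) = 0.04/0.18000 = 0.22222.
New p* = 0.68 − e/c = 0.68 − 0.04000/0.14889 = 0.41135.
Expected occupied = 121 × 0.41135 = 49.77 ≈ 50.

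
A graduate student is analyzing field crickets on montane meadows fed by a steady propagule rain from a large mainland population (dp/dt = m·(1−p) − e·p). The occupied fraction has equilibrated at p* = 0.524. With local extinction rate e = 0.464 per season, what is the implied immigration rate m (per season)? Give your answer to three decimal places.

0.511

At equilibrium m(1−p*) = e·p*, so m = e·p*/(1−p*).
m = 0.464 × 0.524 / 0.4760 = 0.2431/0.4760 = 0.5108.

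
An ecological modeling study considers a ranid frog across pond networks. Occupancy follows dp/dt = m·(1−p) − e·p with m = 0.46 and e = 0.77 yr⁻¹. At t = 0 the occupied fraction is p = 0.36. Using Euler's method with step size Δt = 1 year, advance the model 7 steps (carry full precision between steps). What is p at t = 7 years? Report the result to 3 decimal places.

0.374

Update rule: p ← p + [m·(1−p) − e·p]·Δt with Δt = 1.
t = 1: p = 0.36000 + (+0.01720) = 0.37720
t = 2: p = 0.37720 + (-0.00396) = 0.37324
t = 3: p = 0.37324 + (+0.00091) = 0.37415
t = 4: p = 0.37415 + (-0.00021) = 0.37394
t = 5: p = 0.37394 + (+0.00005) = 0.37399
t = 6: p = 0.37399 + (-0.00001) = 0.37398
t = 7: p = 0.37398 + (+0.00000) = 0.37398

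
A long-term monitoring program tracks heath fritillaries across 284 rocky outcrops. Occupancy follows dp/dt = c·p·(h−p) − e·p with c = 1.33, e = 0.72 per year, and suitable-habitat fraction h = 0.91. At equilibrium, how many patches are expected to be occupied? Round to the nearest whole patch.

105

p* = h − e/c = 0.91 − 0.5414 = 0.3686.
Expected occupied patches = N × p* = 284 × 0.3686 = 104.70 ≈ 105.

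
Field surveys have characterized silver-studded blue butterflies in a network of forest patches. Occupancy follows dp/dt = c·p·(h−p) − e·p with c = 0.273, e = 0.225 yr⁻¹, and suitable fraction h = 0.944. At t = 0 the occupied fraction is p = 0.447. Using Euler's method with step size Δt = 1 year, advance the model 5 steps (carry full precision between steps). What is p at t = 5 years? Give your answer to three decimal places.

0.309

Update rule: p ← p + [c·p·(h−p) − e·p]·Δt with Δt = 1.
p: 0.44700 → 0.40707  (Δp = -0.03993)
p: 0.40707 → 0.37515  (Δp = -0.03192)
p: 0.37515 → 0.34900  (Δp = -0.02615)
p: 0.34900 → 0.32717  (Δp = -0.02184)
p: 0.32717 → 0.30865  (Δp = -0.01852)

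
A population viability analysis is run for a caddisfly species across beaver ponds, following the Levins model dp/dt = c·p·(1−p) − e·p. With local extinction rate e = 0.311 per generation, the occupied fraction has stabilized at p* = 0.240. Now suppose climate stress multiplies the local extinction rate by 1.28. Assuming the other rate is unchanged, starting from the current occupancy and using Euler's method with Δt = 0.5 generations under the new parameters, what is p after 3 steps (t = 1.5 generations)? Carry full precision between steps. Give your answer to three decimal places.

Balance c(1−p*) = e gives c = e/(1 − 0.24000) = 0.311/0.76000 = 0.40921.
Starting from p₀ = 0.24000; update p ← p + (dp/dt)·Δt with the new parameters.
  1  |  dp/dt·Δt = -0.010450  |  p_1 = 0.229550
  2  |  dp/dt·Δt = -0.009504  |  p_2 = 0.220047
  3  |  dp/dt·Δt = -0.008682  |  p_3 = 0.211364

0.211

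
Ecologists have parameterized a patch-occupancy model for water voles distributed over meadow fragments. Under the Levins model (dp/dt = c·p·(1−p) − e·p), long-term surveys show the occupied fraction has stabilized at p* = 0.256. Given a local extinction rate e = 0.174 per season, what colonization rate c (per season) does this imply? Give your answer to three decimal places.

At equilibrium c(1−p*) = e, so c = e/(1−p*).
c = 0.174/(1 − 0.256) = 0.174/0.7440 = 0.2339.

0.234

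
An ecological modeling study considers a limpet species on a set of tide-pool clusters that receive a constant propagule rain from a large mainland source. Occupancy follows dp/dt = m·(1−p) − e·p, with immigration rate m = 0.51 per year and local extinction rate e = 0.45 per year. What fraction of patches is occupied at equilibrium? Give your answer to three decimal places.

0.531

At equilibrium the propagule rain into empty patches balances local extinction: m(1−p*) = e·p*.
p* = m/(m+e) = 0.51/(0.51+0.45) = 0.51/0.9600 = 0.5312.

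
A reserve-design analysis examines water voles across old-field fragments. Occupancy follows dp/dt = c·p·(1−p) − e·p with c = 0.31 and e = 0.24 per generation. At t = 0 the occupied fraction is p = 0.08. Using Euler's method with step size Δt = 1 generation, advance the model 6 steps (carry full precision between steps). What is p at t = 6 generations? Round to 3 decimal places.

0.103

Update rule: p ← p + [c·p·(1−p) − e·p]·Δt with Δt = 1.
p: 0.08000 → 0.08362  (Δp = +0.00362)
p: 0.08362 → 0.08730  (Δp = +0.00369)
p: 0.08730 → 0.09105  (Δp = +0.00375)
p: 0.09105 → 0.09485  (Δp = +0.00380)
p: 0.09485 → 0.09870  (Δp = +0.00385)
p: 0.09870 → 0.10259  (Δp = +0.00389)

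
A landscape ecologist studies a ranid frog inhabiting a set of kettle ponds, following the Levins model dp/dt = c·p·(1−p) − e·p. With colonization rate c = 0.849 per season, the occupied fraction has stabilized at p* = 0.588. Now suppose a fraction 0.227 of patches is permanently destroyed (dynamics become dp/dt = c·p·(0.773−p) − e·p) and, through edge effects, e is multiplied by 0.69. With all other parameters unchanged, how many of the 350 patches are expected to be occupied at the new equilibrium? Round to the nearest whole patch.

171

Balance c(1−p*) = e gives e = 0.849×(1 − 0.58800) = 0.34979.
New p* = 0.773 − e/c = 0.773 − 0.24136/0.84900 = 0.48871.
Expected occupied = 350 × 0.48871 = 171.05 ≈ 171.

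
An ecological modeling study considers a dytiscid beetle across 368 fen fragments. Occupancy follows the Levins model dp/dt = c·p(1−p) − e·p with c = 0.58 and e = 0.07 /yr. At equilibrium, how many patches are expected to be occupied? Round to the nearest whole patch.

324

p* = 1 − e/c = 1 − 0.07/0.58 = 0.8793.
Expected occupied patches = N × p* = 368 × 0.8793 = 323.59 ≈ 324.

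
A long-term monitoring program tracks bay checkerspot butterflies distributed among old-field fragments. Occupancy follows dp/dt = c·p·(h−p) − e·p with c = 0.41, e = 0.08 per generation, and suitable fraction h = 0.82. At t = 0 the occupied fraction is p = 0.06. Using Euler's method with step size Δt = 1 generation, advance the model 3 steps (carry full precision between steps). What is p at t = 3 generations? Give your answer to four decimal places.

0.1104

Update rule: p ← p + [c·p·(h−p) − e·p]·Δt with Δt = 1.
  1  |  dp/dt·Δt = +0.013896  |  p_1 = 0.073896
  2  |  dp/dt·Δt = +0.016693  |  p_2 = 0.090589
  3  |  dp/dt·Δt = +0.019844  |  p_3 = 0.110434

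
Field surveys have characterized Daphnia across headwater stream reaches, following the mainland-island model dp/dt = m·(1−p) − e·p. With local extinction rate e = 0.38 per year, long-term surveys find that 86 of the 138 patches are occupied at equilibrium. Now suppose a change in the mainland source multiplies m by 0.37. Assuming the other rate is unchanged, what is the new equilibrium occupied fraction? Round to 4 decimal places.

0.3796

Observed p* = 86/138 = 0.62319.
Balance m(1−p*) = e·p* gives m = e·p*/(1−p*) = 0.38×0.62319/0.37681 = 0.62847.
New p* = m/(m+e) = 0.23253/(0.23253+0.38000) = 0.37962.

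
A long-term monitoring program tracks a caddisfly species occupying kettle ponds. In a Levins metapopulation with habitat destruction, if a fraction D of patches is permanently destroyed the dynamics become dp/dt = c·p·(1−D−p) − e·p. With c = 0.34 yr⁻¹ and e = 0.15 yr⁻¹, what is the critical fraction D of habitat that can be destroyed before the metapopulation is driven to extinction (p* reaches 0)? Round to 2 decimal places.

The nontrivial equilibrium is p* = (1−D) − e/c; extinction occurs when this hits zero.
So D_crit = 1 − e/c = 1 − 0.15/0.34 = 1 − 0.4412 = 0.5588.
Note this equals the original equilibrium occupancy — the Levins extinction-debt result.

0.56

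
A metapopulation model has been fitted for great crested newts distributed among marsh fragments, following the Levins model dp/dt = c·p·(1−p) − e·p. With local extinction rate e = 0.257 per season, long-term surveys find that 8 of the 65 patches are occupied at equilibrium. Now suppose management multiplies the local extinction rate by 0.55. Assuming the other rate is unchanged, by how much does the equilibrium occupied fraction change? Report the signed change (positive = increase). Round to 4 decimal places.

0.3946

Observed p* = 8/65 = 0.12308.
Balance c(1−p*) = e gives c = e/(1 − 0.12308) = 0.257/0.87692 = 0.29307.
New p* = 1 − e/c = 1 − 0.14135/0.29307 = 0.51769.
Δp* = 0.51769 − 0.12308 = +0.39461.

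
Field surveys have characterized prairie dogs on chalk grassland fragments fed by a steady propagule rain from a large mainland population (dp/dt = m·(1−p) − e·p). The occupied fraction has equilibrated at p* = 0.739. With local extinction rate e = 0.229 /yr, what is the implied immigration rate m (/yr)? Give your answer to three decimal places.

0.648

At equilibrium m(1−p*) = e·p*, so m = e·p*/(1−p*).
m = 0.229 × 0.739 / 0.2610 = 0.1692/0.2610 = 0.6484.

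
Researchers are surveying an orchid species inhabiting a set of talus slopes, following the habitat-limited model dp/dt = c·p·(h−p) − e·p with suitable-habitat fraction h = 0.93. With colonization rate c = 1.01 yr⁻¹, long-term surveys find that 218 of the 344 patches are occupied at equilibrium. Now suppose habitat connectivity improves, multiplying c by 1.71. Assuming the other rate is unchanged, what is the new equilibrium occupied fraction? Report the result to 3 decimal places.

Observed p* = 218/344 = 0.63372.
Balance c(h−p*) = e gives e = 1.01×(0.93 − 0.63372) = 0.29924.
New p* = 0.93 − e/c = 0.93 − 0.29924/1.72710 = 0.75674.

0.757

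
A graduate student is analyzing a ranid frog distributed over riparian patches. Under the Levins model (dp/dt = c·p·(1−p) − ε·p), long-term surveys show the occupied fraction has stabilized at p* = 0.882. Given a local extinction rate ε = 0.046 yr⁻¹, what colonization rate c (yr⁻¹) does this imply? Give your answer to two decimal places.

At equilibrium c(1−p*) = ε, so c = ε/(1−p*).
c = 0.046/(1 − 0.882) = 0.046/0.1180 = 0.3898.

0.39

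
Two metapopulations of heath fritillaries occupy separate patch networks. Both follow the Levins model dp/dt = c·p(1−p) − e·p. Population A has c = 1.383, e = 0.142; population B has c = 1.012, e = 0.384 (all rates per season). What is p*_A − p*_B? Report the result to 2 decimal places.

A: p*_A = 1 − 0.142/1.383 = 0.8973.
B: p*_B = 1 − 0.384/1.012 = 0.6206.
p*_A − p*_B = 0.8973 − 0.6206 = 0.2768.

0.28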